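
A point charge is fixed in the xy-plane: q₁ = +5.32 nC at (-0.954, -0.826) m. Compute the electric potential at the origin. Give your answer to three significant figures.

37.9 V

Electric potential is a scalar, so the contributions from each charge add algebraically: V = Σ kqᵢ/rᵢ.
Distances from the field point to each charge: r₁ = 1.26 m.
V = k[(5.32×10⁻⁹)/(1.26)] = 37.9 V.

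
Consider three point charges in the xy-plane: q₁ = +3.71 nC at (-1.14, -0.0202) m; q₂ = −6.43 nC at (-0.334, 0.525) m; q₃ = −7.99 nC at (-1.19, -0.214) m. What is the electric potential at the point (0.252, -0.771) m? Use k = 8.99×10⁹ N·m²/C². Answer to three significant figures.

-66.0 V

The total potential is the scalar sum of each charge's contribution, V = Σ kqᵢ/rᵢ.
Distances from the field point to each charge: r₁ = 1.58 m, r₂ = 1.42 m, r₃ = 1.55 m.
V = k[(3.71×10⁻⁹)/(1.58) + (-6.43×10⁻⁹)/(1.42) + (-7.99×10⁻⁹)/(1.55)] = -66.0 V.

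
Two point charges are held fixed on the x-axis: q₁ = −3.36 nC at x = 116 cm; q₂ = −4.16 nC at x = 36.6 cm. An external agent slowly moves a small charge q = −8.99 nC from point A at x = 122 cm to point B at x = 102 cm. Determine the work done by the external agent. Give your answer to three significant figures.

-2.47×10⁻⁶ J

For quasistatic motion the external work equals the change in potential energy: W_ext = qΔV = q(V_B − V_A).
At A: distances to the source charges are 0.0600 m, 0.854 m; V_A = Σ kqᵢ/rᵢ = -547 V.
At B: distances to the source charges are 0.140 m, 0.654 m; V_B = Σ kqᵢ/rᵢ = -273 V.
ΔV = V_B − V_A = 274 V.
W_ext = qΔV = (-8.99×10⁻⁹ C)(274 V) = -2.47×10⁻⁶ J.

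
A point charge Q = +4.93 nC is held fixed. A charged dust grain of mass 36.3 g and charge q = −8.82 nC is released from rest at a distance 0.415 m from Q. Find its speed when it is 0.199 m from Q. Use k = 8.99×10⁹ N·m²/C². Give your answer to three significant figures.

Only the electrostatic force acts, so mechanical energy is conserved: ½mv² = U₁ − U₂ = kQq(1/r₁ − 1/r₂).
U₁ − U₂ = (8.99×10⁹ N·m²/C²)(4.93×10⁻⁹ C)(-8.82×10⁻⁹ C)(1/0.415 − 1/0.199) = 1.02×10⁻⁶ J.
v = √(2·1.02×10⁻⁶/0.0363) = 7.51×10⁻³ m/s.

7.51×10⁻³ m/s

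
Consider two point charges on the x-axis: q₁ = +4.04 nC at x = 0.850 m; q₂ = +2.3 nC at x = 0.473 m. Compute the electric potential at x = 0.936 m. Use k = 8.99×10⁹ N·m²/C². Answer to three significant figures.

The total potential is the scalar sum of each charge's contribution, V = Σ kqᵢ/rᵢ.
Distances from the field point to each charge: r₁ = 0.0860 m, r₂ = 0.463 m.
V = k[(4.04×10⁻⁹)/(0.0860) + (2.30×10⁻⁹)/(0.463)] = 467 V.

467 V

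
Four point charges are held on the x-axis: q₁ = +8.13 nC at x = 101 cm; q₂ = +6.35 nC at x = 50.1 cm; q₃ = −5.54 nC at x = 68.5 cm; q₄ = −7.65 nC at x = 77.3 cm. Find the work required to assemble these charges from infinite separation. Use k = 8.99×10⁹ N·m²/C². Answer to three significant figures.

-1.69×10⁻⁶ J

The work to assemble the configuration equals its total potential energy, U = Σ kqᵢqⱼ/rᵢⱼ over all pairs.
Pair separations: r₁₂ = 0.509 m, r₁₃ = 0.325 m, r₁₄ = 0.237 m, r₂₃ = 0.184 m, r₂₄ = 0.272 m, r₃₄ = 0.0880 m.
Summing all 6 pair terms gives U = -1.69×10⁻⁶ J.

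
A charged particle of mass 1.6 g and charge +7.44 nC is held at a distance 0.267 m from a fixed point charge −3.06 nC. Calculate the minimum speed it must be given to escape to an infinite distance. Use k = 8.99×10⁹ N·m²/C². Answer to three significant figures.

To just escape, total mechanical energy must reach zero at infinity: ½mv²_min + U = 0, so ½mv²_min = −U = |kQq|/r.
|U| = |kQq|/r = (8.99×10⁹ N·m²/C²)(3.06×10⁻⁹)(7.44×10⁻⁹)/(0.267) = 7.67×10⁻⁷ J.
v_min = √(2|U|/m) = √(2·7.67×10⁻⁷/1.60×10⁻³) = 0.0310 m/s.

0.0310 m/s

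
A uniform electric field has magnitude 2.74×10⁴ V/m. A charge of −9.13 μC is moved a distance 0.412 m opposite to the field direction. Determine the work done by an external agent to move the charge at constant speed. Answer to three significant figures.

The potential change for a displacement 0.412 m opposite to the field direction is ΔV = +Ed = 1.13×10⁴ V.
W_ext = qΔV = -0.103 J.

-0.103 J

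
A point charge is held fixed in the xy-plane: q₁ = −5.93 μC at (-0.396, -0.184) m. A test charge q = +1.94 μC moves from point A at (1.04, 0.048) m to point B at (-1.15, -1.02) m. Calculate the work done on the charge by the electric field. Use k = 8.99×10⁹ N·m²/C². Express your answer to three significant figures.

The work done by the electric force is W_field = −ΔU = −q(V_B − V_A) = q(V_A − V_B).
At A: distance to the source charge is 1.45 m; V_A = kq₁/r = -3.66×10⁴ V.
At B: distance to the source charge is 1.13 m; V_B = kq₁/r = -4.74×10⁴ V.
ΔV = V_B − V_A = -1.07×10⁴ V.
W_field = −qΔV = −(1.94×10⁻⁶ C)(-1.07×10⁴ V) = 0.0208 J.

0.0208 J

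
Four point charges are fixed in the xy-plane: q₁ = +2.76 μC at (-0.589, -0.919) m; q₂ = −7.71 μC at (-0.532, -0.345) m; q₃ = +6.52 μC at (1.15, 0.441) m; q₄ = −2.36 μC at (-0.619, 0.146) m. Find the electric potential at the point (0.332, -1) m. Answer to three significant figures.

-1.60×10⁴ V

Electric potential is a scalar, so the contributions from each charge add algebraically: V = Σ kqᵢ/rᵢ.
Distances from the field point to each charge: r₁ = 0.925 m, r₂ = 1.08 m, r₃ = 1.66 m, r₄ = 1.49 m.
V = k[(2.76×10⁻⁶)/(0.925) + (-7.71×10⁻⁶)/(1.08) + (6.52×10⁻⁶)/(1.66) + (-2.36×10⁻⁶)/(1.49)] = -1.60×10⁴ V.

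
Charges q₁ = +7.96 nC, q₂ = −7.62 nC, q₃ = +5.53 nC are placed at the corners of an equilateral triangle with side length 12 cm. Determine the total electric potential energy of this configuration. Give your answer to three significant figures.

-4.40×10⁻⁶ J

The assembly work is the sum of pairwise potential energies, U = Σ_{i<j} kqᵢqⱼ/rᵢⱼ.
All three pair separations equal the side length, 0.120 m.
U = (-4.54×10⁻⁶) + (3.30×10⁻⁶) + (-3.16×10⁻⁶) = -4.40×10⁻⁶ J.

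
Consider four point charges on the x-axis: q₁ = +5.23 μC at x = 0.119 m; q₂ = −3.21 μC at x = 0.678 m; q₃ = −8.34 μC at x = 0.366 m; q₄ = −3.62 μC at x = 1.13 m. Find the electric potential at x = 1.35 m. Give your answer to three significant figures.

-2.29×10⁵ V

The total potential is the scalar sum of each charge's contribution, V = Σ kqᵢ/rᵢ.
Distances from the field point to each charge: r₁ = 1.23 m, r₂ = 0.672 m, r₃ = 0.984 m, r₄ = 0.220 m.
V = k[(5.23×10⁻⁶)/(1.23) + (-3.21×10⁻⁶)/(0.672) + (-8.34×10⁻⁶)/(0.984) + (-3.62×10⁻⁶)/(0.220)] = -2.29×10⁵ V.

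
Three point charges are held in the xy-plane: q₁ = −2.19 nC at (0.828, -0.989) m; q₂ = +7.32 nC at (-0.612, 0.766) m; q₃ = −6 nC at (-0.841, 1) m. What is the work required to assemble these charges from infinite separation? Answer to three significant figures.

-1.22×10⁻⁶ J

The assembly work is the sum of pairwise potential energies, U = Σ_{i<j} kqᵢqⱼ/rᵢⱼ.
Pair separations: r₁₂ = 2.27 m, r₁₃ = 2.60 m, r₂₃ = 0.327 m.
U = (-6.35×10⁻⁸) + (4.55×10⁻⁸) + (-1.21×10⁻⁶) = -1.22×10⁻⁶ J.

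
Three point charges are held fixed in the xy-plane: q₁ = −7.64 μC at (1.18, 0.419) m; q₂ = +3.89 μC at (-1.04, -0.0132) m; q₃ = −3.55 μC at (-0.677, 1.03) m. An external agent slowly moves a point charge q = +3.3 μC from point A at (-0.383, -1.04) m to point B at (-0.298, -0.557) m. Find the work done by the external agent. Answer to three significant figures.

For quasistatic motion the external work equals the change in potential energy: W_ext = qΔV = q(V_B − V_A).
At A: distances to the source charges are 2.14 m, 1.22 m, 2.09 m; V_A = Σ kqᵢ/rᵢ = -1.87×10⁴ V.
At B: distances to the source charges are 1.77 m, 0.920 m, 1.63 m; V_B = Σ kqᵢ/rᵢ = -2.03×10⁴ V.
ΔV = V_B − V_A = -1620 V.
W_ext = qΔV = (3.30×10⁻⁶ C)(-1620 V) = -5.36×10⁻³ J.

-5.36×10⁻³ J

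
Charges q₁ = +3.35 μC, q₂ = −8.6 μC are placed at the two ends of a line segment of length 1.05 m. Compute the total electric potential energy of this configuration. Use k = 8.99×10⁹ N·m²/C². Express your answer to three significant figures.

The assembly work is the sum of pairwise potential energies, U = Σ_{i<j} kqᵢqⱼ/rᵢⱼ.
The separation is r = 1.05 m.
U = (-0.247) = -0.247 J.

-0.247 J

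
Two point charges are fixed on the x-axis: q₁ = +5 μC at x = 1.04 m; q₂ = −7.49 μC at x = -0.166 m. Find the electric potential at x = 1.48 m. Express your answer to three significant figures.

Electric potential is a scalar, so the contributions from each charge add algebraically: V = Σ kqᵢ/rᵢ.
Distances from the field point to each charge: r₁ = 0.440 m, r₂ = 1.65 m.
V = k[(5.00×10⁻⁶)/(0.440) + (-7.49×10⁻⁶)/(1.65)] = 6.13×10⁴ V.

6.13×10⁴ V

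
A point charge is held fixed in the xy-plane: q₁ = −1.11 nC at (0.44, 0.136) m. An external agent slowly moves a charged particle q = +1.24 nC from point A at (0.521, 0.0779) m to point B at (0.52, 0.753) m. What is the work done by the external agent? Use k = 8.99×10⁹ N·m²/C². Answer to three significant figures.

For quasistatic motion the external work equals the change in potential energy: W_ext = qΔV = q(V_B − V_A).
At A: distance to the source charge is 0.0997 m; V_A = kq₁/r = -100 V.
At B: distance to the source charge is 0.622 m; V_B = kq₁/r = -16.0 V.
ΔV = V_B − V_A = 84.1 V.
W_ext = qΔV = (1.24×10⁻⁹ C)(84.1 V) = 1.04×10⁻⁷ J.

1.04×10⁻⁷ J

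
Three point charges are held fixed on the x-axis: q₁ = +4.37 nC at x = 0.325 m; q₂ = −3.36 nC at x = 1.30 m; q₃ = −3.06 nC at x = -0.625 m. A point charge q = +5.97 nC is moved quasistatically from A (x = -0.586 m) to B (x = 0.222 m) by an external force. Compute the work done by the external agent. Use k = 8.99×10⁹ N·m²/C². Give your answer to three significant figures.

5.97×10⁻⁶ J

For quasistatic motion the external work equals the change in potential energy: W_ext = qΔV = q(V_B − V_A).
At A: distances to the source charges are 0.911 m, 1.89 m, 0.0390 m; V_A = Σ kqᵢ/rᵢ = -678 V.
At B: distances to the source charges are 0.103 m, 1.08 m, 0.847 m; V_B = Σ kqᵢ/rᵢ = 321 V.
ΔV = V_B − V_A = 999 V.
W_ext = qΔV = (5.97×10⁻⁹ C)(999 V) = 5.97×10⁻⁶ J.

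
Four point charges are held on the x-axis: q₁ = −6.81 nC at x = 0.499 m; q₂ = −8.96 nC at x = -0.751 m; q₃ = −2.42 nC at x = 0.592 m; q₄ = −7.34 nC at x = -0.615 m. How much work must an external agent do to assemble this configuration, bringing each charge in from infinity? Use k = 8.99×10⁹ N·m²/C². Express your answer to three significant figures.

7.06×10⁻⁶ J

The assembly work is the sum of pairwise potential energies, U = Σ_{i<j} kqᵢqⱼ/rᵢⱼ.
Pair separations: r₁₂ = 1.25 m, r₁₃ = 0.0930 m, r₁₄ = 1.11 m, r₂₃ = 1.34 m, r₂₄ = 0.136 m, r₃₄ = 1.21 m.
Summing all 6 pair terms gives U = 7.06×10⁻⁶ J.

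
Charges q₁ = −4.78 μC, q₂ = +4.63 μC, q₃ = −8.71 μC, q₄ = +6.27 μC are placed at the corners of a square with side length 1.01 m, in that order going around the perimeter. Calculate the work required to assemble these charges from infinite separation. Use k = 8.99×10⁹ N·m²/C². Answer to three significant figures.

-0.864 J

The work to assemble the configuration equals its total potential energy, U = Σ kqᵢqⱼ/rᵢⱼ over all pairs.
The four side pairs have separation 1.01 m and the two diagonal pairs 1.43 m.
Summing all 6 pair terms gives U = -0.864 J.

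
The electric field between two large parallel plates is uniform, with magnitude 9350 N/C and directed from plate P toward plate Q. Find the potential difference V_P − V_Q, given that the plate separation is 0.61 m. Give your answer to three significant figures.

5700 V

In a uniform field, potential decreases in the direction of E: ΔV = −E·d for a displacement d parallel to E.
Going from Q to P is a displacement of 0.61 m opposite to the field, so V_P − V_Q = +Ed = 5700 V.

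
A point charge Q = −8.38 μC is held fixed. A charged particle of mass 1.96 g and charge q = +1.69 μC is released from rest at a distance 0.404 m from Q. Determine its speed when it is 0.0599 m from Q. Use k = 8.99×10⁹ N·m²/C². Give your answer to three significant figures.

43.0 m/s

Only the electrostatic force acts, so mechanical energy is conserved: ½mv² = U₁ − U₂ = kQq(1/r₁ − 1/r₂).
U₁ − U₂ = (8.99×10⁹ N·m²/C²)(-8.38×10⁻⁶ C)(1.69×10⁻⁶ C)(1/0.404 − 1/0.0599) = 1.81 J.
v = √(2·1.81/1.96×10⁻³) = 43.0 m/s.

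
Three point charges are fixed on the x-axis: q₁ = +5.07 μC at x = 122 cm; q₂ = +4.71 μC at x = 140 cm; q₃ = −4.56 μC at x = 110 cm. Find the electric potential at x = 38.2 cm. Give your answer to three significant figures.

3.89×10⁴ V

The total potential is the scalar sum of each charge's contribution, V = Σ kqᵢ/rᵢ.
Distances from the field point to each charge: r₁ = 0.838 m, r₂ = 1.02 m, r₃ = 0.718 m.
V = k[(5.07×10⁻⁶)/(0.838) + (4.71×10⁻⁶)/(1.02) + (-4.56×10⁻⁶)/(0.718)] = 3.89×10⁴ V.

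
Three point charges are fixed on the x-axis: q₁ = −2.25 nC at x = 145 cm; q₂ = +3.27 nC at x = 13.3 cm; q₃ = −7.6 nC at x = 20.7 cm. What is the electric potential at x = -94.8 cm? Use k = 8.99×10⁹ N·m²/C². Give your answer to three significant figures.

The total potential is the scalar sum of each charge's contribution, V = Σ kqᵢ/rᵢ.
Distances from the field point to each charge: r₁ = 2.40 m, r₂ = 1.08 m, r₃ = 1.16 m.
V = k[(-2.25×10⁻⁹)/(2.40) + (3.27×10⁻⁹)/(1.08) + (-7.60×10⁻⁹)/(1.16)] = -40.4 V.

-40.4 V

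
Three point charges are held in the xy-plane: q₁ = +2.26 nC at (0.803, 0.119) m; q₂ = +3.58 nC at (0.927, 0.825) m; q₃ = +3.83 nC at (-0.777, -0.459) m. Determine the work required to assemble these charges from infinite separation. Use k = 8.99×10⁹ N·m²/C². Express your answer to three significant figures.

2.05×10⁻⁷ J

The assembly work is the sum of pairwise potential energies, U = Σ_{i<j} kqᵢqⱼ/rᵢⱼ.
Pair separations: r₁₂ = 0.717 m, r₁₃ = 1.68 m, r₂₃ = 2.13 m.
U = (1.01×10⁻⁷) + (4.63×10⁻⁸) + (5.78×10⁻⁸) = 2.05×10⁻⁷ J.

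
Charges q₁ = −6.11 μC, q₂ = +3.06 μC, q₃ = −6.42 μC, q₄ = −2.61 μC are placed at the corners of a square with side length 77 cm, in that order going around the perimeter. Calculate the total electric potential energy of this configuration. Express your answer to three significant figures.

The assembly work is the sum of pairwise potential energies, U = Σ_{i<j} kqᵢqⱼ/rᵢⱼ.
The four side pairs have separation 0.770 m and the two diagonal pairs 1.09 m.
Summing all 6 pair terms gives U = 0.192 J.

0.192 J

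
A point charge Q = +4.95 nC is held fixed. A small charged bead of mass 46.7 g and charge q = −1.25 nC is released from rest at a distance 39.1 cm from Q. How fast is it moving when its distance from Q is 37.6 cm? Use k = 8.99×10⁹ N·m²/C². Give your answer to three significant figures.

Only the electrostatic force acts, so mechanical energy is conserved: ½mv² = U₁ − U₂ = kQq(1/r₁ − 1/r₂).
U₁ − U₂ = (8.99×10⁹ N·m²/C²)(4.95×10⁻⁹ C)(-1.25×10⁻⁹ C)(1/0.391 − 1/0.376) = 5.68×10⁻⁹ J.
v = √(2·5.68×10⁻⁹/0.0467) = 4.93×10⁻⁴ m/s.

4.93×10⁻⁴ m/s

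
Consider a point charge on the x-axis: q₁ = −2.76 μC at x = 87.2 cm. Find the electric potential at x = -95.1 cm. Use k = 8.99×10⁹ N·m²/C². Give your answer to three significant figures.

Electric potential is a scalar, so the contributions from each charge add algebraically: V = Σ kqᵢ/rᵢ.
V = k[(-2.76×10⁻⁶)/(1.82)] = -1.36×10⁴ V.

-1.36×10⁴ V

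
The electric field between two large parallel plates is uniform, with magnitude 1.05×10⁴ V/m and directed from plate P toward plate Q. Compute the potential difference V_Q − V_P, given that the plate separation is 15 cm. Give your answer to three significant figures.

In a uniform field, potential decreases in the direction of E: ΔV = −E·d for a displacement d parallel to E.
Going from P to Q is a displacement of 15 cm along the field, so V_Q − V_P = −Ed = -1580 V.

-1580 V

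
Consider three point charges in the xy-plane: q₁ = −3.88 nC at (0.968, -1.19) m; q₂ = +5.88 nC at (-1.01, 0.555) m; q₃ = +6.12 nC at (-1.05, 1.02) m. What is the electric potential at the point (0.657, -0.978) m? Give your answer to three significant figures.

-48.4 V

The total potential is the scalar sum of each charge's contribution, V = Σ kqᵢ/rᵢ.
Distances from the field point to each charge: r₁ = 0.376 m, r₂ = 2.26 m, r₃ = 2.63 m.
V = k[(-3.88×10⁻⁹)/(0.376) + (5.88×10⁻⁹)/(2.26) + (6.12×10⁻⁹)/(2.63)] = -48.4 V.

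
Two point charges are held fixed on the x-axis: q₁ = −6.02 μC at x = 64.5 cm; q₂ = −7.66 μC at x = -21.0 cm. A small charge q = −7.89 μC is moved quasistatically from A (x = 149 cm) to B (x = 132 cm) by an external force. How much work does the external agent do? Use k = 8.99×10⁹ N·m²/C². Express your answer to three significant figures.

0.163 J

For quasistatic motion the external work equals the change in potential energy: W_ext = qΔV = q(V_B − V_A).
At A: distances to the source charges are 0.845 m, 1.70 m; V_A = Σ kqᵢ/rᵢ = -1.05×10⁵ V.
At B: distances to the source charges are 0.675 m, 1.53 m; V_B = Σ kqᵢ/rᵢ = -1.25×10⁵ V.
ΔV = V_B − V_A = -2.06×10⁴ V.
W_ext = qΔV = (-7.89×10⁻⁶ C)(-2.06×10⁴ V) = 0.163 J.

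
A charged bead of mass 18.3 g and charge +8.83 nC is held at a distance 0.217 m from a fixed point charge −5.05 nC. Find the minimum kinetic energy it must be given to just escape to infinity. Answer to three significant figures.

To just escape, total mechanical energy must reach zero at infinity: ½mv²_min + U = 0, so ½mv²_min = −U = |kQq|/r.
|U| = |kQq|/r = (8.99×10⁹ N·m²/C²)(5.05×10⁻⁹)(8.83×10⁻⁹)/(0.217) = 1.85×10⁻⁶ J.

1.85×10⁻⁶ J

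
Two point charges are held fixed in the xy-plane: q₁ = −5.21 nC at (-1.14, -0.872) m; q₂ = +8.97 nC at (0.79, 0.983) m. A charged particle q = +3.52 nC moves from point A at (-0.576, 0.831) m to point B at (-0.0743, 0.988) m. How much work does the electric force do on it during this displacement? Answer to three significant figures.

The work done by the electric force is W_field = −ΔU = −q(V_B − V_A) = q(V_A − V_B).
At A: distances to the source charges are 1.79 m, 1.37 m; V_A = Σ kqᵢ/rᵢ = 32.6 V.
At B: distances to the source charges are 2.14 m, 0.864 m; V_B = Σ kqᵢ/rᵢ = 71.5 V.
ΔV = V_B − V_A = 38.9 V.
W_field = −qΔV = −(3.52×10⁻⁹ C)(38.9 V) = -1.37×10⁻⁷ J.

-1.37×10⁻⁷ J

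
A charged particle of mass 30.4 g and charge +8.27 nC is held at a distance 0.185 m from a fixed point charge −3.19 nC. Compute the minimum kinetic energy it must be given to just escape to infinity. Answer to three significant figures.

To just escape, total mechanical energy must reach zero at infinity: ½mv²_min + U = 0, so ½mv²_min = −U = |kQq|/r.
|U| = |kQq|/r = (8.99×10⁹ N·m²/C²)(3.19×10⁻⁹)(8.27×10⁻⁹)/(0.185) = 1.28×10⁻⁶ J.

1.28×10⁻⁶ J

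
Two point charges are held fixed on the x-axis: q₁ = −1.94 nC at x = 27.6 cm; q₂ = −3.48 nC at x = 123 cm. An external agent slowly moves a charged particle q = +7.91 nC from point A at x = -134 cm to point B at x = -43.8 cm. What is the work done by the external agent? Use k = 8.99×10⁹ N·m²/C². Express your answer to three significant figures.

For quasistatic motion the external work equals the change in potential energy: W_ext = qΔV = q(V_B − V_A).
At A: distances to the source charges are 1.62 m, 2.57 m; V_A = Σ kqᵢ/rᵢ = -23.0 V.
At B: distances to the source charges are 0.714 m, 1.67 m; V_B = Σ kqᵢ/rᵢ = -43.2 V.
ΔV = V_B − V_A = -20.2 V.
W_ext = qΔV = (7.91×10⁻⁹ C)(-20.2 V) = -1.60×10⁻⁷ J.

-1.60×10⁻⁷ J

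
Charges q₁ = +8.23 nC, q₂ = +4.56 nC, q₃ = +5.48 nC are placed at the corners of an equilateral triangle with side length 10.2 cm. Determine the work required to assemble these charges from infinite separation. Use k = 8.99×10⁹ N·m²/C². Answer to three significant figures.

9.49×10⁻⁶ J

The work to assemble the configuration equals its total potential energy, U = Σ kqᵢqⱼ/rᵢⱼ over all pairs.
All three pair separations equal the side length, 0.102 m.
U = (3.31×10⁻⁶) + (3.98×10⁻⁶) + (2.20×10⁻⁶) = 9.49×10⁻⁶ J.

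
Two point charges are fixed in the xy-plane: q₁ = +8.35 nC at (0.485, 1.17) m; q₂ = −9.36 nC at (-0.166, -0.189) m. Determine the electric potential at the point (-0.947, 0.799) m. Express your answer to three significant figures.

Electric potential is a scalar, so the contributions from each charge add algebraically: V = Σ kqᵢ/rᵢ.
Distances from the field point to each charge: r₁ = 1.48 m, r₂ = 1.26 m.
V = k[(8.35×10⁻⁹)/(1.48) + (-9.36×10⁻⁹)/(1.26)] = -16.1 V.

-16.1 V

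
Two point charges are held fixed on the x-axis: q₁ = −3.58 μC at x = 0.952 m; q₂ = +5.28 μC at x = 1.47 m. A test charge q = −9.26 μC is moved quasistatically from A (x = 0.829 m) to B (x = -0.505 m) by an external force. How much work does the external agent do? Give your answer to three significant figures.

-1.76 J

For quasistatic motion the external work equals the change in potential energy: W_ext = qΔV = q(V_B − V_A).
At A: distances to the source charges are 0.123 m, 0.641 m; V_A = Σ kqᵢ/rᵢ = -1.88×10⁵ V.
At B: distances to the source charges are 1.46 m, 1.98 m; V_B = Σ kqᵢ/rᵢ = 1940 V.
ΔV = V_B − V_A = 1.90×10⁵ V.
W_ext = qΔV = (-9.26×10⁻⁶ C)(1.90×10⁵ V) = -1.76 J.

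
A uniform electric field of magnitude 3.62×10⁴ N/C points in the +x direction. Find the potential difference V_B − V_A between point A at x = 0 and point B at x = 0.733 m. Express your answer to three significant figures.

-2.65×10⁴ V

In a uniform field, potential decreases in the direction of E: V_B − V_A = −E·Δx.
V_B − V_A = −(3.62×10⁴ V/m)(0.733 m) = -2.65×10⁴ V.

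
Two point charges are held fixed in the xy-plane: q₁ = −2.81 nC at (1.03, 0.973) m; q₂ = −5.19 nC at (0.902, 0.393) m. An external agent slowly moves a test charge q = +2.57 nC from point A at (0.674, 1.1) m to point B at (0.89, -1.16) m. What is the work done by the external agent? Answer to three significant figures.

For quasistatic motion the external work equals the change in potential energy: W_ext = qΔV = q(V_B − V_A).
At A: distances to the source charges are 0.378 m, 0.743 m; V_A = Σ kqᵢ/rᵢ = -130 V.
At B: distances to the source charges are 2.14 m, 1.55 m; V_B = Σ kqᵢ/rᵢ = -41.9 V.
ΔV = V_B − V_A = 87.8 V.
W_ext = qΔV = (2.57×10⁻⁹ C)(87.8 V) = 2.26×10⁻⁷ J.

2.26×10⁻⁷ J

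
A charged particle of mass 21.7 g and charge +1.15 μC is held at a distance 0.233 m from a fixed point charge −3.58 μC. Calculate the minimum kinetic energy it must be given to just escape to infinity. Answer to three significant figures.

0.159 J

To just escape, total mechanical energy must reach zero at infinity: ½mv²_min + U = 0, so ½mv²_min = −U = |kQq|/r.
|U| = |kQq|/r = (8.99×10⁹ N·m²/C²)(3.58×10⁻⁶)(1.15×10⁻⁶)/(0.233) = 0.159 J.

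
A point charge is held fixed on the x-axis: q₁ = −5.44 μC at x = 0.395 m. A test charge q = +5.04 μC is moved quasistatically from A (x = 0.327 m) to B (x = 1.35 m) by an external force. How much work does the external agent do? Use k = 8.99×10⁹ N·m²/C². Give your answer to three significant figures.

3.37 J

For quasistatic motion the external work equals the change in potential energy: W_ext = qΔV = q(V_B − V_A).
At A: distance to the source charge is 0.0680 m; V_A = kq₁/r = -7.19×10⁵ V.
At B: distance to the source charge is 0.955 m; V_B = kq₁/r = -5.12×10⁴ V.
ΔV = V_B − V_A = 6.68×10⁵ V.
W_ext = qΔV = (5.04×10⁻⁶ C)(6.68×10⁵ V) = 3.37 J.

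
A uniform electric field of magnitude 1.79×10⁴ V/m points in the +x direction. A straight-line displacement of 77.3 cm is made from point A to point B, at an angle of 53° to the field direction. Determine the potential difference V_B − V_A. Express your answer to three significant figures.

-8330 V

Only the component of displacement along E changes the potential: ΔV = −E·d·cosθ.
ΔV = −(1.79×10⁴ V/m)(0.773 m)cos53° = -8330 V.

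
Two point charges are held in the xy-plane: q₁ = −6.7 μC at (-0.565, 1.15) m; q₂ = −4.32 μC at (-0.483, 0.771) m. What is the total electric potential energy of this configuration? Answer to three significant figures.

The work to assemble the configuration equals its total potential energy, U = Σ kqᵢqⱼ/rᵢⱼ over all pairs.
Pair separations: r₁₂ = 0.388 m.
U = (0.671) = 0.671 J.

0.671 J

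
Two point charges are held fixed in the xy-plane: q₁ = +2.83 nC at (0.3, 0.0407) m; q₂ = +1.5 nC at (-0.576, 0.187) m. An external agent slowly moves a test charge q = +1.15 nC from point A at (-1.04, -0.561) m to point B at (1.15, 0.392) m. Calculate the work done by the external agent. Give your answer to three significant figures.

3.20×10⁻⁹ J

For quasistatic motion the external work equals the change in potential energy: W_ext = qΔV = q(V_B − V_A).
At A: distances to the source charges are 1.47 m, 0.880 m; V_A = Σ kqᵢ/rᵢ = 32.6 V.
At B: distances to the source charges are 0.920 m, 1.74 m; V_B = Σ kqᵢ/rᵢ = 35.4 V.
ΔV = V_B − V_A = 2.78 V.
W_ext = qΔV = (1.15×10⁻⁹ C)(2.78 V) = 3.20×10⁻⁹ J.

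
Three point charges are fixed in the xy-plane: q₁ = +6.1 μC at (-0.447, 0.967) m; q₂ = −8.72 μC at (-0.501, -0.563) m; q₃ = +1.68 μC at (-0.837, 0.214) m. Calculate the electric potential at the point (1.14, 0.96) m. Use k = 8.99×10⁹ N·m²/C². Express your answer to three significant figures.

The total potential is the scalar sum of each charge's contribution, V = Σ kqᵢ/rᵢ.
Distances from the field point to each charge: r₁ = 1.59 m, r₂ = 2.24 m, r₃ = 2.11 m.
V = k[(6.10×10⁻⁶)/(1.59) + (-8.72×10⁻⁶)/(2.24) + (1.68×10⁻⁶)/(2.11)] = 6690 V.

6690 V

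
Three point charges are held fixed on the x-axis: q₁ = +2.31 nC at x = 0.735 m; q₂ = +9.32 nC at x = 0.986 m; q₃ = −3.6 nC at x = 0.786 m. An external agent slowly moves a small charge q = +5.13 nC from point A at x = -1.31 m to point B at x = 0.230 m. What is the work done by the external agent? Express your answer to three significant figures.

For quasistatic motion the external work equals the change in potential energy: W_ext = qΔV = q(V_B − V_A).
At A: distances to the source charges are 2.04 m, 2.30 m, 2.10 m; V_A = Σ kqᵢ/rᵢ = 31.2 V.
At B: distances to the source charges are 0.505 m, 0.756 m, 0.556 m; V_B = Σ kqᵢ/rᵢ = 93.7 V.
ΔV = V_B − V_A = 62.5 V.
W_ext = qΔV = (5.13×10⁻⁹ C)(62.5 V) = 3.21×10⁻⁷ J.

3.21×10⁻⁷ J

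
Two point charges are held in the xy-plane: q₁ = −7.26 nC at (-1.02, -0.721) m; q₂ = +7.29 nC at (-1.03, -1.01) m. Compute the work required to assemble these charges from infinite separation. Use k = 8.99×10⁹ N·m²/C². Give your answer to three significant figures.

-1.65×10⁻⁶ J

The assembly work is the sum of pairwise potential energies, U = Σ_{i<j} kqᵢqⱼ/rᵢⱼ.
Pair separations: r₁₂ = 0.289 m.
U = (-1.65×10⁻⁶) = -1.65×10⁻⁶ J.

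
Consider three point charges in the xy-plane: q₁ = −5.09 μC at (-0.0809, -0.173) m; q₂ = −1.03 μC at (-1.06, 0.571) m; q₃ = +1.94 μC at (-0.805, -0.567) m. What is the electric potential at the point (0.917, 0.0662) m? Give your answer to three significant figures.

-3.96×10⁴ V

The total potential is the scalar sum of each charge's contribution, V = Σ kqᵢ/rᵢ.
Distances from the field point to each charge: r₁ = 1.03 m, r₂ = 2.04 m, r₃ = 1.83 m.
V = k[(-5.09×10⁻⁶)/(1.03) + (-1.03×10⁻⁶)/(2.04) + (1.94×10⁻⁶)/(1.83)] = -3.96×10⁴ V.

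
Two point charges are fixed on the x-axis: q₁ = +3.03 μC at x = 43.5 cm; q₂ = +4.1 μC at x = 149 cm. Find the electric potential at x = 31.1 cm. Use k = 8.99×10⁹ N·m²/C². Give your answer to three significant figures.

Electric potential is a scalar, so the contributions from each charge add algebraically: V = Σ kqᵢ/rᵢ.
Distances from the field point to each charge: r₁ = 0.124 m, r₂ = 1.18 m.
V = k[(3.03×10⁻⁶)/(0.124) + (4.10×10⁻⁶)/(1.18)] = 2.51×10⁵ V.

2.51×10⁵ V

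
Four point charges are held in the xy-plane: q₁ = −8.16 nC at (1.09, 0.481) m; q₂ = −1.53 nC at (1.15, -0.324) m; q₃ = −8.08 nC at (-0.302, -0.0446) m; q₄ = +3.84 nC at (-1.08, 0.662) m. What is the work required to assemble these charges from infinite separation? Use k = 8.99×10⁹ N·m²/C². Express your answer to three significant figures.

The work to assemble the configuration equals its total potential energy, U = Σ kqᵢqⱼ/rᵢⱼ over all pairs.
Pair separations: r₁₂ = 0.807 m, r₁₃ = 1.49 m, r₁₄ = 2.18 m, r₂₃ = 1.48 m, r₂₄ = 2.44 m, r₃₄ = 1.05 m.
Summing all 6 pair terms gives U = 1.96×10⁻⁷ J.

1.96×10⁻⁷ J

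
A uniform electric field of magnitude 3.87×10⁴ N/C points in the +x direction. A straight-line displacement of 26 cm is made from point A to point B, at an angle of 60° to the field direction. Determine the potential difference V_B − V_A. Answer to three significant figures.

-5030 V

Only the component of displacement along E changes the potential: ΔV = −E·d·cosθ.
ΔV = −(3.87×10⁴ V/m)(0.260 m)cos60° = -5030 V.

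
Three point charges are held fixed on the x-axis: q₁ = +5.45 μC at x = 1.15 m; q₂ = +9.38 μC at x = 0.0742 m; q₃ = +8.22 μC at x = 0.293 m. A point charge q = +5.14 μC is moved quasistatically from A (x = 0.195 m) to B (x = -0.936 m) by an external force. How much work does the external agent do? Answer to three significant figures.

For quasistatic motion the external work equals the change in potential energy: W_ext = qΔV = q(V_B − V_A).
At A: distances to the source charges are 0.955 m, 0.121 m, 0.0980 m; V_A = Σ kqᵢ/rᵢ = 1.50×10⁶ V.
At B: distances to the source charges are 2.09 m, 1.01 m, 1.23 m; V_B = Σ kqᵢ/rᵢ = 1.67×10⁵ V.
ΔV = V_B − V_A = -1.34×10⁶ V.
W_ext = qΔV = (5.14×10⁻⁶ C)(-1.34×10⁶ V) = -6.87 J.

-6.87 J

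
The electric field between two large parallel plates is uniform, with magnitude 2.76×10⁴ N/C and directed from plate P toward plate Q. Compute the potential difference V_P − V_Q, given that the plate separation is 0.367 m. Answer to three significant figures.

In a uniform field, potential decreases in the direction of E: ΔV = −E·d for a displacement d parallel to E.
Going from Q to P is a displacement of 0.367 m opposite to the field, so V_P − V_Q = +Ed = 1.01×10⁴ V.

1.01×10⁴ V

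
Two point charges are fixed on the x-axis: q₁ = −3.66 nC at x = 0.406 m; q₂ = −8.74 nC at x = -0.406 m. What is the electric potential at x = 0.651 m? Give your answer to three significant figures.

-209 V

Electric potential is a scalar, so the contributions from each charge add algebraically: V = Σ kqᵢ/rᵢ.
Distances from the field point to each charge: r₁ = 0.245 m, r₂ = 1.06 m.
V = k[(-3.66×10⁻⁹)/(0.245) + (-8.74×10⁻⁹)/(1.06)] = -209 V.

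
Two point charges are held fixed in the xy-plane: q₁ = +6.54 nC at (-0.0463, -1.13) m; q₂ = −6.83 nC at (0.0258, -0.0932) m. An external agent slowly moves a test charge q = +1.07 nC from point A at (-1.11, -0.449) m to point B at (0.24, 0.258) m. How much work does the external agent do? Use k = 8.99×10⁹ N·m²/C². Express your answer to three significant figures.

For quasistatic motion the external work equals the change in potential energy: W_ext = qΔV = q(V_B − V_A).
At A: distances to the source charges are 1.26 m, 1.19 m; V_A = Σ kqᵢ/rᵢ = -5.04 V.
At B: distances to the source charges are 1.42 m, 0.411 m; V_B = Σ kqᵢ/rᵢ = -108 V.
ΔV = V_B − V_A = -103 V.
W_ext = qΔV = (1.07×10⁻⁹ C)(-103 V) = -1.10×10⁻⁷ J.

-1.10×10⁻⁷ J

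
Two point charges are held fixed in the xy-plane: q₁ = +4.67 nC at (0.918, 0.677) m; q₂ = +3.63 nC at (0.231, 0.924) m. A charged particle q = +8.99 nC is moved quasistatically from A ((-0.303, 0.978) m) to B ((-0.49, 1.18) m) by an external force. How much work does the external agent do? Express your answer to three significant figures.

For quasistatic motion the external work equals the change in potential energy: W_ext = qΔV = q(V_B − V_A).
At A: distances to the source charges are 1.26 m, 0.537 m; V_A = Σ kqᵢ/rᵢ = 94.2 V.
At B: distances to the source charges are 1.50 m, 0.765 m; V_B = Σ kqᵢ/rᵢ = 70.7 V.
ΔV = V_B − V_A = -23.5 V.
W_ext = qΔV = (8.99×10⁻⁹ C)(-23.5 V) = -2.11×10⁻⁷ J.

-2.11×10⁻⁷ J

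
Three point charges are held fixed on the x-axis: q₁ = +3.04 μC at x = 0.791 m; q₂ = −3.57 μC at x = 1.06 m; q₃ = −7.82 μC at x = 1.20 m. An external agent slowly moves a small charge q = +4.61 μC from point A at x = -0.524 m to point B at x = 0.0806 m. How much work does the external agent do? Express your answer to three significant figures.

-0.0777 J

For quasistatic motion the external work equals the change in potential energy: W_ext = qΔV = q(V_B − V_A).
At A: distances to the source charges are 1.31 m, 1.58 m, 1.72 m; V_A = Σ kqᵢ/rᵢ = -4.03×10⁴ V.
At B: distances to the source charges are 0.710 m, 0.979 m, 1.12 m; V_B = Σ kqᵢ/rᵢ = -5.71×10⁴ V.
ΔV = V_B − V_A = -1.68×10⁴ V.
W_ext = qΔV = (4.61×10⁻⁶ C)(-1.68×10⁴ V) = -0.0777 J.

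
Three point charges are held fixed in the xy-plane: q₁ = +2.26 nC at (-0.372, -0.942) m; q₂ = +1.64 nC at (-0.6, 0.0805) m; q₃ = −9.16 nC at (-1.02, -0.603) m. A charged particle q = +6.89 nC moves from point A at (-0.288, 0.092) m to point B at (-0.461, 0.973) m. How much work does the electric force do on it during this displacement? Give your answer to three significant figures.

The work done by the electric force is W_field = −ΔU = −q(V_B − V_A) = q(V_A − V_B).
At A: distances to the source charges are 1.04 m, 0.312 m, 1.01 m; V_A = Σ kqᵢ/rᵢ = -14.8 V.
At B: distances to the source charges are 1.92 m, 0.903 m, 1.67 m; V_B = Σ kqᵢ/rᵢ = -22.3 V.
ΔV = V_B − V_A = -7.55 V.
W_field = −qΔV = −(6.89×10⁻⁹ C)(-7.55 V) = 5.20×10⁻⁸ J.

5.20×10⁻⁸ J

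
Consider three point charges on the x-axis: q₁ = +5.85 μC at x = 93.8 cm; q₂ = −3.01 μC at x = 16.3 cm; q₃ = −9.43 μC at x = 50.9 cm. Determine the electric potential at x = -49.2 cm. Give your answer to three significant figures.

Electric potential is a scalar, so the contributions from each charge add algebraically: V = Σ kqᵢ/rᵢ.
Distances from the field point to each charge: r₁ = 1.43 m, r₂ = 0.655 m, r₃ = 1.00 m.
V = k[(5.85×10⁻⁶)/(1.43) + (-3.01×10⁻⁶)/(0.655) + (-9.43×10⁻⁶)/(1.00)] = -8.92×10⁴ V.

-8.92×10⁴ V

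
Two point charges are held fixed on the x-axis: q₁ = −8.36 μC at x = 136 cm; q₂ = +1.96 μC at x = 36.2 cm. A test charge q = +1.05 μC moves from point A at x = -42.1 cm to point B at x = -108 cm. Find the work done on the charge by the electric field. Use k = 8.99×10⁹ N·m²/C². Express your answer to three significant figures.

The work done by the electric force is W_field = −ΔU = −q(V_B − V_A) = q(V_A − V_B).
At A: distances to the source charges are 1.78 m, 0.783 m; V_A = Σ kqᵢ/rᵢ = -1.97×10⁴ V.
At B: distances to the source charges are 2.44 m, 1.44 m; V_B = Σ kqᵢ/rᵢ = -1.86×10⁴ V.
ΔV = V_B − V_A = 1110 V.
W_field = −qΔV = −(1.05×10⁻⁶ C)(1110 V) = -1.17×10⁻³ J.

-1.17×10⁻³ J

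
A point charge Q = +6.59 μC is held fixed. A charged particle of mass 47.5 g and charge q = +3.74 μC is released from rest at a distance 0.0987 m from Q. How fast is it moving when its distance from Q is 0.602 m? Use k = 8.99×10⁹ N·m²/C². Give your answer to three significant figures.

Only the electrostatic force acts, so mechanical energy is conserved: ½mv² = U₁ − U₂ = kQq(1/r₁ − 1/r₂).
U₁ − U₂ = (8.99×10⁹ N·m²/C²)(6.59×10⁻⁶ C)(3.74×10⁻⁶ C)(1/0.0987 − 1/0.602) = 1.88 J.
v = √(2·1.88/0.0475) = 8.89 m/s.

8.89 m/s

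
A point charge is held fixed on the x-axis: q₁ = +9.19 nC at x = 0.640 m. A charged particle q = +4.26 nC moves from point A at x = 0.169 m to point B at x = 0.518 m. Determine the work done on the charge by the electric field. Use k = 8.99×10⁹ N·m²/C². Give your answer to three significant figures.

-2.14×10⁻⁶ J

The work done by the electric force is W_field = −ΔU = −q(V_B − V_A) = q(V_A − V_B).
At A: distance to the source charge is 0.471 m; V_A = kq₁/r = 175 V.
At B: distance to the source charge is 0.122 m; V_B = kq₁/r = 677 V.
ΔV = V_B − V_A = 502 V.
W_field = −qΔV = −(4.26×10⁻⁹ C)(502 V) = -2.14×10⁻⁶ J.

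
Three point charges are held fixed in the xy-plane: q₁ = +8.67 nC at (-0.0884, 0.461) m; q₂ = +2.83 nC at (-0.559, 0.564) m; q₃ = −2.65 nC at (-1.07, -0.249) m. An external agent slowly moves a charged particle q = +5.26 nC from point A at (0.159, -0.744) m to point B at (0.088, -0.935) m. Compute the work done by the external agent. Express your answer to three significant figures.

For quasistatic motion the external work equals the change in potential energy: W_ext = qΔV = q(V_B − V_A).
At A: distances to the source charges are 1.23 m, 1.49 m, 1.32 m; V_A = Σ kqᵢ/rᵢ = 62.4 V.
At B: distances to the source charges are 1.41 m, 1.63 m, 1.35 m; V_B = Σ kqᵢ/rᵢ = 53.3 V.
ΔV = V_B − V_A = -9.16 V.
W_ext = qΔV = (5.26×10⁻⁹ C)(-9.16 V) = -4.82×10⁻⁸ J.

-4.82×10⁻⁸ J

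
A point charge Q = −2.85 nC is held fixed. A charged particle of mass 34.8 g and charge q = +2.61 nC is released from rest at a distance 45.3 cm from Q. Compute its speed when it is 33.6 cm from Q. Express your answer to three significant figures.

Only the electrostatic force acts, so mechanical energy is conserved: ½mv² = U₁ − U₂ = kQq(1/r₁ − 1/r₂).
U₁ − U₂ = (8.99×10⁹ N·m²/C²)(-2.85×10⁻⁹ C)(2.61×10⁻⁹ C)(1/0.453 − 1/0.336) = 5.14×10⁻⁸ J.
v = √(2·5.14×10⁻⁸/0.0348) = 1.72×10⁻³ m/s.

1.72×10⁻³ m/s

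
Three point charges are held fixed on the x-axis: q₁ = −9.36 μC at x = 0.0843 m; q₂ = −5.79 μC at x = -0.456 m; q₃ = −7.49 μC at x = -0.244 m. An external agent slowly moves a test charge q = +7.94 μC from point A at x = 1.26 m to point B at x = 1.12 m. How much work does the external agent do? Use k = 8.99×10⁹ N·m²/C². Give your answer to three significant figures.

For quasistatic motion the external work equals the change in potential energy: W_ext = qΔV = q(V_B − V_A).
At A: distances to the source charges are 1.18 m, 1.72 m, 1.50 m; V_A = Σ kqᵢ/rᵢ = -1.47×10⁵ V.
At B: distances to the source charges are 1.04 m, 1.58 m, 1.36 m; V_B = Σ kqᵢ/rᵢ = -1.64×10⁵ V.
ΔV = V_B − V_A = -1.70×10⁴ V.
W_ext = qΔV = (7.94×10⁻⁶ C)(-1.70×10⁴ V) = -0.135 J.

-0.135 J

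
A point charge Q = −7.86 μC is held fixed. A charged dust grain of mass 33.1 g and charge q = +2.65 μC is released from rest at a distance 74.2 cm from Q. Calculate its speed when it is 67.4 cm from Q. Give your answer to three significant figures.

1.24 m/s

Only the electrostatic force acts, so mechanical energy is conserved: ½mv² = U₁ − U₂ = kQq(1/r₁ − 1/r₂).
U₁ − U₂ = (8.99×10⁹ N·m²/C²)(-7.86×10⁻⁶ C)(2.65×10⁻⁶ C)(1/0.742 − 1/0.674) = 0.0255 J.
v = √(2·0.0255/0.0331) = 1.24 m/s.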